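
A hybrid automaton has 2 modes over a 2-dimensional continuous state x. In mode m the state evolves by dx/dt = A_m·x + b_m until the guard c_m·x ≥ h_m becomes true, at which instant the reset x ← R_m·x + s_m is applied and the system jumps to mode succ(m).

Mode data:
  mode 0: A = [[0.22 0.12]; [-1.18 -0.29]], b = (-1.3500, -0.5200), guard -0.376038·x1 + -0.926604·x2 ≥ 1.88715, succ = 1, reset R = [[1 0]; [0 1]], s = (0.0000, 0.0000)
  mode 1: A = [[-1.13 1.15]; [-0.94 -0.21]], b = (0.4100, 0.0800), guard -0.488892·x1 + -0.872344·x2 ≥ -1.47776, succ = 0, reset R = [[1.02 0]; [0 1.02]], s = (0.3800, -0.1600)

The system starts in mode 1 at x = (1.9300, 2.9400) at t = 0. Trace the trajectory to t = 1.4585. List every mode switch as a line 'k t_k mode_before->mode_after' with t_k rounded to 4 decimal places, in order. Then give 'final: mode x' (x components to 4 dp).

Mode 1: guard c·x = -1.4778 hit at Δt = 1.0090 (t = 1.0090), x⁻ = (1.9127, 0.6221) → reset → x⁺ = (2.3310, 0.4745), jump to mode 0
Mode 0: flow for 0.4495 to horizon, guard not reached → x = (1.9232, -0.8629)

1 1.0090 1->0
final: 0 1.9232 -0.8629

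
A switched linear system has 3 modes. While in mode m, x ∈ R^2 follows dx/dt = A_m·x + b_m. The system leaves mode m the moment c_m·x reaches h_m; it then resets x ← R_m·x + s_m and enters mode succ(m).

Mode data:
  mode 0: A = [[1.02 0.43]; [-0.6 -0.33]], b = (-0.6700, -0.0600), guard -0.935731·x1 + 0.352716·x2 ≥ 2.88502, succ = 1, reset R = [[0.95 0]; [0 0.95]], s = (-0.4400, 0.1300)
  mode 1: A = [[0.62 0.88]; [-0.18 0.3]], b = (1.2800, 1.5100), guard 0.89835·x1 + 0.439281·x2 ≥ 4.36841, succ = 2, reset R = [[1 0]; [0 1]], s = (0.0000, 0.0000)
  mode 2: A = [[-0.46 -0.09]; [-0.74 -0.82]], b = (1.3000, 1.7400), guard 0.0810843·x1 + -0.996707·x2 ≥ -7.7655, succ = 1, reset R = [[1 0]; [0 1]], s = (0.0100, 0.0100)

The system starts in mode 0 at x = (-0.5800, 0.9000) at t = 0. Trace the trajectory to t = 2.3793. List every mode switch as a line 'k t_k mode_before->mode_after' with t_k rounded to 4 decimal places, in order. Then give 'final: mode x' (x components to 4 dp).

1 1.2078 0->1
final: 1 0.5769 4.6456

Mode 0: guard c·x = 2.8850 hit at Δt = 1.2078 (t = 1.2078), x⁻ = (-2.5507, 1.4125) → reset → x⁺ = (-2.8632, 1.4719), jump to mode 1
Mode 1: flow for 1.1715 to horizon, guard not reached → x = (0.5769, 4.6456)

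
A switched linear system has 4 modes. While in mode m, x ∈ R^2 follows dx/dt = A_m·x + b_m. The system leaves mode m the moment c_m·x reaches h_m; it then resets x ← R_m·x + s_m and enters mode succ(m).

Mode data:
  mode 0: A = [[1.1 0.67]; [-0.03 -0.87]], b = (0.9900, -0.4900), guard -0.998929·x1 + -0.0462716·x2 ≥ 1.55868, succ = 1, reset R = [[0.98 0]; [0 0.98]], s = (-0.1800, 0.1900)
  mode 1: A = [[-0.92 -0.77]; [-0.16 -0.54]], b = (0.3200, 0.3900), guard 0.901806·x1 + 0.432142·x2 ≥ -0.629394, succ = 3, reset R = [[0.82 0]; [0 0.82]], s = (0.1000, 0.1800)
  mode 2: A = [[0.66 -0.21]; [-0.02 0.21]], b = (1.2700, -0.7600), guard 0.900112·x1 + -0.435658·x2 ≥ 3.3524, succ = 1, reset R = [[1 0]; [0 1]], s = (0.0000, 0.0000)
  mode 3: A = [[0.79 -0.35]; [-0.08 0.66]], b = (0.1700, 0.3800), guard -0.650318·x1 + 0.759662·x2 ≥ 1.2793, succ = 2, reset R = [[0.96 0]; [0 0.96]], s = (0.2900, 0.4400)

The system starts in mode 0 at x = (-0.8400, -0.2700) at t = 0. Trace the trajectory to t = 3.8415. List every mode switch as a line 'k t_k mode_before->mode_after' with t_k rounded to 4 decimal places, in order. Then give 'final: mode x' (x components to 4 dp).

1 1.5298 0->1
2 2.1811 1->3
3 2.9088 3->2
final: 2 0.2038 0.7778

Mode 0: guard c·x = 1.5587 hit at Δt = 1.5298 (t = 1.5298), x⁻ = (-1.5392, -0.4564) → reset → x⁺ = (-1.6884, -0.2573), jump to mode 1
Mode 1: guard c·x = -0.6294 hit at Δt = 0.6513 (t = 2.1811), x⁻ = (-0.7616, 0.1330) → reset → x⁺ = (-0.5246, 0.2890), jump to mode 3
Mode 3: guard c·x = 1.2793 hit at Δt = 0.7277 (t = 2.9088), x⁻ = (-0.9468, 0.8735) → reset → x⁺ = (-0.6189, 1.2786), jump to mode 2
Mode 2: flow for 0.9327 to horizon, guard not reached → x = (0.2038, 0.7778)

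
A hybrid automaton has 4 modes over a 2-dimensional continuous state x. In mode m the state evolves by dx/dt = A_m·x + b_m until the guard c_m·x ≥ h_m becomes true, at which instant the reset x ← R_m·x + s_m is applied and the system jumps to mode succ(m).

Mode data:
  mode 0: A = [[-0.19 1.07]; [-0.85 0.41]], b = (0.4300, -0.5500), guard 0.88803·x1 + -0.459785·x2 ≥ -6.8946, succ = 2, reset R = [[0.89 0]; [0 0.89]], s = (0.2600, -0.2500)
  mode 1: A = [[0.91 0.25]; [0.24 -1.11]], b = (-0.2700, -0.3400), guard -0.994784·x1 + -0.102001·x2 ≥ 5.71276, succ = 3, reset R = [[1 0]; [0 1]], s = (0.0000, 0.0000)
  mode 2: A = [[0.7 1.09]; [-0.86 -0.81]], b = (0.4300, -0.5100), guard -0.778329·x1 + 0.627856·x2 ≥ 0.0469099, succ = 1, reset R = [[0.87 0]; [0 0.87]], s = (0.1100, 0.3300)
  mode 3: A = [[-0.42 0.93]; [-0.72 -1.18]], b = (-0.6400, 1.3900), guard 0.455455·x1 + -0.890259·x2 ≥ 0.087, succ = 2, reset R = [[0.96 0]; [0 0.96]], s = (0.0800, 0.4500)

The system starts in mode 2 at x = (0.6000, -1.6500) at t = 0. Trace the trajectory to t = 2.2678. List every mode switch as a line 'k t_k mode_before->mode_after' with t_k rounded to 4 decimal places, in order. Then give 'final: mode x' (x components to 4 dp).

1 1.2926 2->1
final: 1 -1.9256 -0.5237

Mode 2: guard c·x = 0.0469 hit at Δt = 1.2926 (t = 1.2926), x⁻ = (-0.7541, -0.8601) → reset → x⁺ = (-0.5461, -0.4183), jump to mode 1
Mode 1: flow for 0.9752 to horizon, guard not reached → x = (-1.9256, -0.5237)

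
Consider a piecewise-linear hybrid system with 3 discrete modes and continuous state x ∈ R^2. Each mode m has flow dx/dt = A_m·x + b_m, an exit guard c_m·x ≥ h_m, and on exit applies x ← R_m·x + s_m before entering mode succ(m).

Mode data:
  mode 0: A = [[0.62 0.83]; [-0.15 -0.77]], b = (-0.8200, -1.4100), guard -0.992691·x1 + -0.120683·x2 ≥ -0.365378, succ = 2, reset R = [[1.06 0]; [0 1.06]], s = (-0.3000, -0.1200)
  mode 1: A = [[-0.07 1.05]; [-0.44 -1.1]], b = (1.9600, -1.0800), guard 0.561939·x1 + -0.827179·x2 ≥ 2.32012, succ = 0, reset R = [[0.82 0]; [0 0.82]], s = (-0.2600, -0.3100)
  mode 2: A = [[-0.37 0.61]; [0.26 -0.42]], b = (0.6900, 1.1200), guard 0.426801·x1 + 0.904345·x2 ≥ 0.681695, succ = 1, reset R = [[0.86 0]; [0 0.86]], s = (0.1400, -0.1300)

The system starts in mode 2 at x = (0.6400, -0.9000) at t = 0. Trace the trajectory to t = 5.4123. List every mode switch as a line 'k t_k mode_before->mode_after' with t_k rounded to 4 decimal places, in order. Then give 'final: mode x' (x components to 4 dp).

1 0.8782 2->1
2 2.0789 1->0
3 2.8649 0->2
4 4.4655 2->1
final: 1 2.0462 -0.9563

Mode 2: guard c·x = 0.6817 hit at Δt = 0.8782 (t = 0.8782), x⁻ = (0.8816, 0.3377) → reset → x⁺ = (0.8982, 0.1604), jump to mode 1
Mode 1: guard c·x = 2.3201 hit at Δt = 1.2007 (t = 2.0789), x⁻ = (2.3105, -1.2352) → reset → x⁺ = (1.6346, -1.3229), jump to mode 0
Mode 0: guard c·x = -0.3654 hit at Δt = 0.7860 (t = 2.8649), x⁻ = (0.5689, -1.6518) → reset → x⁺ = (0.3030, -1.8709), jump to mode 2
Mode 2: guard c·x = 0.6817 hit at Δt = 1.6006 (t = 4.4655), x⁻ = (0.6446, 0.4496) → reset → x⁺ = (0.6943, 0.2567), jump to mode 1
Mode 1: flow for 0.9468 to horizon, guard not reached → x = (2.0462, -0.9563)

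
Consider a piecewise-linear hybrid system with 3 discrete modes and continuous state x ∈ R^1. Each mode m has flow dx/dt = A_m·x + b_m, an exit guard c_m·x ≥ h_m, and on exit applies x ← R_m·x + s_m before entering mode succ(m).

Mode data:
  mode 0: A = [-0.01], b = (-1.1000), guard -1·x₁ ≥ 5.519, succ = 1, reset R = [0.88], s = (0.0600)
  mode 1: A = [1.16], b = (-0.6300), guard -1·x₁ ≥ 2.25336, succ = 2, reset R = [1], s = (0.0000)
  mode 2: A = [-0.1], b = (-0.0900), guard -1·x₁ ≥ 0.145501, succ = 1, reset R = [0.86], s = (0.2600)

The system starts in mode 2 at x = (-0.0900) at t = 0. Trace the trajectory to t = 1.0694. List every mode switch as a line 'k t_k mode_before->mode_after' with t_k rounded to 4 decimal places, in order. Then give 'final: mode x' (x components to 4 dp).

Mode 2: guard c·x = 0.1455 hit at Δt = 0.7098 (t = 0.7098), x⁻ = (-0.1455) → reset → x⁺ = (0.1349), jump to mode 1
Mode 1: flow for 0.3596 to horizon, guard not reached → x = (-0.0764)

1 0.7098 2->1
final: 1 -0.0764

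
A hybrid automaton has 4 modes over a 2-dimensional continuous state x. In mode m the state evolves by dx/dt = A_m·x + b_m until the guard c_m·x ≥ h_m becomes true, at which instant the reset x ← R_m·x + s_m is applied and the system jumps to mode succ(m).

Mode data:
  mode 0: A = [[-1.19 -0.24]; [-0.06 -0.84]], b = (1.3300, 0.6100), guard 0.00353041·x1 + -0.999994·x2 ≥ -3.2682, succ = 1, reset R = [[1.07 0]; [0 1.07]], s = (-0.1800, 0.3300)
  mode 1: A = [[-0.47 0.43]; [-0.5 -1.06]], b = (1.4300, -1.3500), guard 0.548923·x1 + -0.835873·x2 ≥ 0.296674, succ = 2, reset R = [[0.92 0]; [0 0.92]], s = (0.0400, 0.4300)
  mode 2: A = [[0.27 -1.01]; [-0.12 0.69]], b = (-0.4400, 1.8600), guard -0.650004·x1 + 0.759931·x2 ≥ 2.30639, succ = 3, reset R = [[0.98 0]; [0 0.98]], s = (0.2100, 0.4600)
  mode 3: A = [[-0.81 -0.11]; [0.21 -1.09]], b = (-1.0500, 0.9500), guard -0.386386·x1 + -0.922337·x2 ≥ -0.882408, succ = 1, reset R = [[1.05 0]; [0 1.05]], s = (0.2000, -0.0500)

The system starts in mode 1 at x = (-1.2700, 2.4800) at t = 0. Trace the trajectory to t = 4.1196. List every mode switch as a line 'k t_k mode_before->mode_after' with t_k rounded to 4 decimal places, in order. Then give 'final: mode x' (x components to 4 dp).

1 0.9645 1->2
2 1.6708 2->3
3 2.7179 3->1
4 3.4890 1->2
final: 2 -0.5446 2.0344

Mode 1: guard c·x = 0.2967 hit at Δt = 0.9645 (t = 0.9645), x⁻ = (0.6555, 0.0756) → reset → x⁺ = (0.6431, 0.4995), jump to mode 2
Mode 2: guard c·x = 2.3064 hit at Δt = 0.7063 (t = 1.6708), x⁻ = (-0.6425, 2.4855) → reset → x⁺ = (-0.4196, 2.8957), jump to mode 3
Mode 3: guard c·x = -0.8824 hit at Δt = 1.0471 (t = 2.7179), x⁻ = (-1.0701, 1.4050) → reset → x⁺ = (-0.9237, 1.4253), jump to mode 1
Mode 1: guard c·x = 0.2967 hit at Δt = 0.7711 (t = 3.4890), x⁻ = (0.4430, -0.0640) → reset → x⁺ = (0.4476, 0.3711), jump to mode 2
Mode 2: flow for 0.6306 to horizon, guard not reached → x = (-0.5446, 2.0344)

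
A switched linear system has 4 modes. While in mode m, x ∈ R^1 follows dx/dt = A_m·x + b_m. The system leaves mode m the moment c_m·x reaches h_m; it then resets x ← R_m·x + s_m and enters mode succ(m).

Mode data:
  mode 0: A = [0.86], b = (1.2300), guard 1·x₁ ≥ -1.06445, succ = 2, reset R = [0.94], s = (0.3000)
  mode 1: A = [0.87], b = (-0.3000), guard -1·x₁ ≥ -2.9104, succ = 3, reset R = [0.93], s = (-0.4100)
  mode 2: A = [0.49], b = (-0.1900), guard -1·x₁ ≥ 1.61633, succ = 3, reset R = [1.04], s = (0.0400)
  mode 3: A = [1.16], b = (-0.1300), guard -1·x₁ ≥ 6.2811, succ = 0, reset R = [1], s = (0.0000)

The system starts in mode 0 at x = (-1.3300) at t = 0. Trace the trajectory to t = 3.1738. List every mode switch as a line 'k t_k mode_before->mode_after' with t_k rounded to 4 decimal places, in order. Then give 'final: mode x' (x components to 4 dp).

Mode 0: guard c·x = -1.0644 hit at Δt = 1.5053 (t = 1.5053), x⁻ = (-1.0645) → reset → x⁺ = (-0.7006), jump to mode 2
Mode 2: guard c·x = 1.6163 hit at Δt = 1.2460 (t = 2.7513), x⁻ = (-1.6163) → reset → x⁺ = (-1.6410), jump to mode 3
Mode 3: flow for 0.4225 to horizon, guard not reached → x = (-2.7498)

1 1.5053 0->2
2 2.7513 2->3
final: 3 -2.7498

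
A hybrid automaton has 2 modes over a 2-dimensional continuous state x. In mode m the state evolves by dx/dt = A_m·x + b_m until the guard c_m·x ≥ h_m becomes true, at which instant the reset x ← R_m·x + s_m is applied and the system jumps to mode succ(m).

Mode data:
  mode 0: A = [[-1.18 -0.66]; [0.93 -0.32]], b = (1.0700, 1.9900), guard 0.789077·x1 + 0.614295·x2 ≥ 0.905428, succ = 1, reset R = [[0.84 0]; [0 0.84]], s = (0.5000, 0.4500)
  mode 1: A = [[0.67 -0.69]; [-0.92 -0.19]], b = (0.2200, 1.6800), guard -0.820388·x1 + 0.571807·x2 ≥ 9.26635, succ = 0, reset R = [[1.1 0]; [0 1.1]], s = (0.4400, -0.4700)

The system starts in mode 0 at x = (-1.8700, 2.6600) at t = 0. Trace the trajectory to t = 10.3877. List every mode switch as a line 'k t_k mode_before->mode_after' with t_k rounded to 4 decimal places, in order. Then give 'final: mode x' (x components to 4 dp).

Mode 0: guard c·x = 0.9054 hit at Δt = 1.0855 (t = 1.0855), x⁻ = (-0.9019, 2.6324) → reset → x⁺ = (-0.2576, 2.6612), jump to mode 1
Mode 1: guard c·x = 9.2663 hit at Δt = 1.3727 (t = 2.4582), x⁻ = (-6.3854, 7.0440) → reset → x⁺ = (-6.5840, 7.2784), jump to mode 0
Mode 0: guard c·x = 0.9054 hit at Δt = 2.7177 (t = 5.1759), x⁻ = (-0.8606, 2.5794) → reset → x⁺ = (-0.2229, 2.6167), jump to mode 1
Mode 1: guard c·x = 9.2663 hit at Δt = 1.3959 (t = 6.5719), x⁻ = (-6.3885, 7.0396) → reset → x⁺ = (-6.5873, 7.2736), jump to mode 0
Mode 0: guard c·x = 0.9054 hit at Δt = 2.7173 (t = 9.2891), x⁻ = (-0.8598, 2.5784) → reset → x⁺ = (-0.2222, 2.6158), jump to mode 1
Mode 1: flow for 1.0986 to horizon, guard not reached → x = (-4.1403, 5.4656)

1 1.0855 0->1
2 2.4582 1->0
3 5.1759 0->1
4 6.5719 1->0
5 9.2891 0->1
final: 1 -4.1403 5.4656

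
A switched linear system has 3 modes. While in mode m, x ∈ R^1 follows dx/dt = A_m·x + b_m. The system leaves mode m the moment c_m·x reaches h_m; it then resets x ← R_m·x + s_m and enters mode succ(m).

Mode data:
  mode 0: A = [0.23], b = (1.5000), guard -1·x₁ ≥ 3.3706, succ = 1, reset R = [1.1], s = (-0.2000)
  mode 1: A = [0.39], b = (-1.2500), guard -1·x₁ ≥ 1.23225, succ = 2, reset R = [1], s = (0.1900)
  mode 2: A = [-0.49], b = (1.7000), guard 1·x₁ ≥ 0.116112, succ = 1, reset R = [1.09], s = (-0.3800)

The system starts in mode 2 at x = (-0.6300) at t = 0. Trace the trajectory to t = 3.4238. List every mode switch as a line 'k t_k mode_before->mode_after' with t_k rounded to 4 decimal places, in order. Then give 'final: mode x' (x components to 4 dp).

1 0.4100 2->1
2 1.0490 1->2
3 1.6546 2->1
4 2.2936 1->2
5 2.8991 2->1
final: 1 -1.0388

Mode 2: guard c·x = 0.1161 hit at Δt = 0.4100 (t = 0.4100), x⁻ = (0.1161) → reset → x⁺ = (-0.2534), jump to mode 1
Mode 1: guard c·x = 1.2323 hit at Δt = 0.6390 (t = 1.0490), x⁻ = (-1.2323) → reset → x⁺ = (-1.0423), jump to mode 2
Mode 2: guard c·x = 0.1161 hit at Δt = 0.6056 (t = 1.6546), x⁻ = (0.1161) → reset → x⁺ = (-0.2534), jump to mode 1
Mode 1: guard c·x = 1.2323 hit at Δt = 0.6390 (t = 2.2936), x⁻ = (-1.2323) → reset → x⁺ = (-1.0423), jump to mode 2
Mode 2: guard c·x = 0.1161 hit at Δt = 0.6056 (t = 2.8991), x⁻ = (0.1161) → reset → x⁺ = (-0.2534), jump to mode 1
Mode 1: flow for 0.5247 to horizon, guard not reached → x = (-1.0388)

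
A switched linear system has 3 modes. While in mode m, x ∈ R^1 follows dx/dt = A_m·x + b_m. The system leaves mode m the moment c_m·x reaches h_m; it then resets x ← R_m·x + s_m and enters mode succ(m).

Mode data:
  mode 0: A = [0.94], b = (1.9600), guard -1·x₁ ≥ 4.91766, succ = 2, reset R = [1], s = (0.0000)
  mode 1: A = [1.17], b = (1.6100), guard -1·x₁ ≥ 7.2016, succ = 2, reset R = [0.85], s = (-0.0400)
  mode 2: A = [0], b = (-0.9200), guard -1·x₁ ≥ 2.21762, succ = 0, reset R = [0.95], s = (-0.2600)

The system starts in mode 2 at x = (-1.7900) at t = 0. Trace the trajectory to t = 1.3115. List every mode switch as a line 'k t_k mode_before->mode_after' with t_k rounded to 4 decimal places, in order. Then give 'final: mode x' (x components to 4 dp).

1 0.4648 2->0
final: 0 -2.7093

Mode 2: guard c·x = 2.2176 hit at Δt = 0.4648 (t = 0.4648), x⁻ = (-2.2176) → reset → x⁺ = (-2.3667), jump to mode 0
Mode 0: flow for 0.8467 to horizon, guard not reached → x = (-2.7093)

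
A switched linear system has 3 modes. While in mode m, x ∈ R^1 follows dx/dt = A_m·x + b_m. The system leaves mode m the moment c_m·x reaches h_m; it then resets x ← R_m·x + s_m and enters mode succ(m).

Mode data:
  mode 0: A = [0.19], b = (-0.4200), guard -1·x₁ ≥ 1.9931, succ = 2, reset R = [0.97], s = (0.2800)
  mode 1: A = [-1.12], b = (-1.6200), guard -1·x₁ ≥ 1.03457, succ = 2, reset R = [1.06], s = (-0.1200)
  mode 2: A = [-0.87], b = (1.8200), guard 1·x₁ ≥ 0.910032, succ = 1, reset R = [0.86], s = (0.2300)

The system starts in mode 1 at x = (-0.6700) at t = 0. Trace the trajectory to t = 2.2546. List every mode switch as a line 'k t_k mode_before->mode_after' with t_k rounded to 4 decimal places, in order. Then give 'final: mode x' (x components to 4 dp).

1 0.5661 1->2
2 1.7493 2->1
final: 1 -0.0501

Mode 1: guard c·x = 1.0346 hit at Δt = 0.5661 (t = 0.5661), x⁻ = (-1.0346) → reset → x⁺ = (-1.2166), jump to mode 2
Mode 2: guard c·x = 0.9100 hit at Δt = 1.1832 (t = 1.7493), x⁻ = (0.9100) → reset → x⁺ = (1.0126), jump to mode 1
Mode 1: flow for 0.5053 to horizon, guard not reached → x = (-0.0501)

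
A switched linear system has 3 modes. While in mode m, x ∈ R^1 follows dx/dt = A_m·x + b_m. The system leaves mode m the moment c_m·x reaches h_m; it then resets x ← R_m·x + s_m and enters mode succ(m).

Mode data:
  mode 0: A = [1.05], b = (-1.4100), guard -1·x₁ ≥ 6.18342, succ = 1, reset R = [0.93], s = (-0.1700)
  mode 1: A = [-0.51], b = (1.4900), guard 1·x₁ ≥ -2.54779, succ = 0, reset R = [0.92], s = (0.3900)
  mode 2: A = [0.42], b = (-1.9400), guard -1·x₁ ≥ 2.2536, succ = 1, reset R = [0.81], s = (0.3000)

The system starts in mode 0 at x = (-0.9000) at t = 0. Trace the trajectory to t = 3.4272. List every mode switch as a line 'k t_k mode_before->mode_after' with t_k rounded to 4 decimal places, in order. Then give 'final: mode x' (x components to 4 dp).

1 1.1530 0->1
2 2.0949 1->0
3 2.8810 0->1
final: 1 -3.7709

Mode 0: guard c·x = 6.1834 hit at Δt = 1.1530 (t = 1.1530), x⁻ = (-6.1834) → reset → x⁺ = (-5.9206), jump to mode 1
Mode 1: guard c·x = -2.5478 hit at Δt = 0.9419 (t = 2.0949), x⁻ = (-2.5478) → reset → x⁺ = (-1.9540), jump to mode 0
Mode 0: guard c·x = 6.1834 hit at Δt = 0.7861 (t = 2.8810), x⁻ = (-6.1834) → reset → x⁺ = (-5.9206), jump to mode 1
Mode 1: flow for 0.5462 to horizon, guard not reached → x = (-3.7709)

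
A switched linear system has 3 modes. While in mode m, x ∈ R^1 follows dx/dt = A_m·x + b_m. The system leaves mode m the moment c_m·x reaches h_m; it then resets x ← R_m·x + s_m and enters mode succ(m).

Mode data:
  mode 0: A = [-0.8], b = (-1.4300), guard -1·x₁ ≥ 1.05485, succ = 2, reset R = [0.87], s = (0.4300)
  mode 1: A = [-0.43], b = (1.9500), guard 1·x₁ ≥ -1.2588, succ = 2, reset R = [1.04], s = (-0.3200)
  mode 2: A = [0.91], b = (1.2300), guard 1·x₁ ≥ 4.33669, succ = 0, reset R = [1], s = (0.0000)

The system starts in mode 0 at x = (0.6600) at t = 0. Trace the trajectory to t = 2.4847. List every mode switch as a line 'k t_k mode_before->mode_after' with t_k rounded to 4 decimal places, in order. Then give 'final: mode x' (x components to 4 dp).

Mode 0: guard c·x = 1.0549 hit at Δt = 1.5077 (t = 1.5077), x⁻ = (-1.0548) → reset → x⁺ = (-0.4877), jump to mode 2
Mode 2: flow for 0.9770 to horizon, guard not reached → x = (0.7502)

1 1.5077 0->2
final: 2 0.7502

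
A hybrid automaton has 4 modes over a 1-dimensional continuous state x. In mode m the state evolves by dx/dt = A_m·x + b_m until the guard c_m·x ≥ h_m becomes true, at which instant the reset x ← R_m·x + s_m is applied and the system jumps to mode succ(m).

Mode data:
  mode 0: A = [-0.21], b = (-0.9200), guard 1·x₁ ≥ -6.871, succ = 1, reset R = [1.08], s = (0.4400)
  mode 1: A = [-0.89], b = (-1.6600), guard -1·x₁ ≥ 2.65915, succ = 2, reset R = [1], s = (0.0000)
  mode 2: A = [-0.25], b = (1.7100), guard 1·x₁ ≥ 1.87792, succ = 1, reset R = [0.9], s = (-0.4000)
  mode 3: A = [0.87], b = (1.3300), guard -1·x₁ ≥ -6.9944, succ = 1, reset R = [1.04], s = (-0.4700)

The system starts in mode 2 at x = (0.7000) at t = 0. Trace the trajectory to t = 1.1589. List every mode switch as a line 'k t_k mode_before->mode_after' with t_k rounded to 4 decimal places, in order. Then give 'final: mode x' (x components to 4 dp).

1 0.8520 2->1
final: 1 0.5360

Mode 2: guard c·x = 1.8779 hit at Δt = 0.8520 (t = 0.8520), x⁻ = (1.8779) → reset → x⁺ = (1.2901), jump to mode 1
Mode 1: flow for 0.3069 to horizon, guard not reached → x = (0.5360)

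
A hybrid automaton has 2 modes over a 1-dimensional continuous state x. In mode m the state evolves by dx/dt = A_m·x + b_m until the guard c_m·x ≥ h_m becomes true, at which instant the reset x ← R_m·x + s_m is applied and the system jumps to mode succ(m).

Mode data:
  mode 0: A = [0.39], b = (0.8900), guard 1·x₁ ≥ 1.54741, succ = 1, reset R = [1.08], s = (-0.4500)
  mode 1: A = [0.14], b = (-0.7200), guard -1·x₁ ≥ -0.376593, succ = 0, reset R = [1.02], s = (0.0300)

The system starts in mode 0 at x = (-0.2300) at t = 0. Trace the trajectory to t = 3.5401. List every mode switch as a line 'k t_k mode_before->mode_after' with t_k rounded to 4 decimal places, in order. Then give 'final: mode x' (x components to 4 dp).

Mode 0: guard c·x = 1.5474 hit at Δt = 1.5997 (t = 1.5997), x⁻ = (1.5474) → reset → x⁺ = (1.2212), jump to mode 1
Mode 1: guard c·x = -0.3766 hit at Δt = 1.3932 (t = 2.9929), x⁻ = (0.3766) → reset → x⁺ = (0.4141), jump to mode 0
Mode 0: flow for 0.5472 to horizon, guard not reached → x = (1.0555)

1 1.5997 0->1
2 2.9929 1->0
final: 0 1.0555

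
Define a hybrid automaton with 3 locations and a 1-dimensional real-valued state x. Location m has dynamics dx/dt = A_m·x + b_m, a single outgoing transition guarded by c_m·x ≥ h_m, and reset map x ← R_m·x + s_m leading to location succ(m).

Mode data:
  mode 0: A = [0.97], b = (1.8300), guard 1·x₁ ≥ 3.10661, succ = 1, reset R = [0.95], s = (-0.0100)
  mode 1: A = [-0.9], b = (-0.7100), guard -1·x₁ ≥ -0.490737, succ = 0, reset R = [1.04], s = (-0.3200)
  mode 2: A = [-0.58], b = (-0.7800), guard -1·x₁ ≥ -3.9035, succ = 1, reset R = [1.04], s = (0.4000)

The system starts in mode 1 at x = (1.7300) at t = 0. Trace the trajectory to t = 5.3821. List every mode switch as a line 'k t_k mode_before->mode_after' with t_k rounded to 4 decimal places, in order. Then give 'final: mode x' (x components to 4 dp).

Mode 1: guard c·x = -0.4907 hit at Δt = 0.7525 (t = 0.7525), x⁻ = (0.4907) → reset → x⁺ = (0.1904), jump to mode 0
Mode 0: guard c·x = 3.1066 hit at Δt = 0.9043 (t = 1.6568), x⁻ = (3.1066) → reset → x⁺ = (2.9413), jump to mode 1
Mode 1: guard c·x = -0.4907 hit at Δt = 1.1888 (t = 2.8456), x⁻ = (0.4907) → reset → x⁺ = (0.1904), jump to mode 0
Mode 0: guard c·x = 3.1066 hit at Δt = 0.9043 (t = 3.7499), x⁻ = (3.1066) → reset → x⁺ = (2.9413), jump to mode 1
Mode 1: guard c·x = -0.4907 hit at Δt = 1.1888 (t = 4.9386), x⁻ = (0.4907) → reset → x⁺ = (0.1904), jump to mode 0
Mode 0: flow for 0.4435 to horizon, guard not reached → x = (1.3068)

1 0.7525 1->0
2 1.6568 0->1
3 2.8456 1->0
4 3.7499 0->1
5 4.9386 1->0
final: 0 1.3068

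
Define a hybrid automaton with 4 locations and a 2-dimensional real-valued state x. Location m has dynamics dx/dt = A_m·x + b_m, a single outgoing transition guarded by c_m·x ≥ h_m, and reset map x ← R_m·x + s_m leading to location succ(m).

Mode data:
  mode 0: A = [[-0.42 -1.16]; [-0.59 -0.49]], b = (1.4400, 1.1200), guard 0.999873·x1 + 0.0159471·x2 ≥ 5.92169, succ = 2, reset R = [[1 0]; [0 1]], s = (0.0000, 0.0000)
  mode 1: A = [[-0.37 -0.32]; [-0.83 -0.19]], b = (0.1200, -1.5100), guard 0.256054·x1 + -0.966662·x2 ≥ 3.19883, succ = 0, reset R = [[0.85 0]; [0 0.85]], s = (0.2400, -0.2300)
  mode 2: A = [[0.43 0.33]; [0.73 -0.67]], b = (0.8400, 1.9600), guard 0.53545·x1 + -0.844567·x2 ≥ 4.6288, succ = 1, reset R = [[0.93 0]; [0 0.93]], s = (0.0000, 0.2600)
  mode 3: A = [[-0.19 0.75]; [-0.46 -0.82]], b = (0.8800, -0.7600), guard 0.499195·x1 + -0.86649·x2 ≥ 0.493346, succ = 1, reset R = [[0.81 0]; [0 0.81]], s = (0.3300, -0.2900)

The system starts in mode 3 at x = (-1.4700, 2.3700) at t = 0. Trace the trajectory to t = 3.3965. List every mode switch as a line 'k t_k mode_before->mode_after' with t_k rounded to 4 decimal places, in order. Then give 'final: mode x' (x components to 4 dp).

1 1.4465 3->1
2 2.6675 1->0
final: 0 3.6588 -2.1997

Mode 3: guard c·x = 0.4933 hit at Δt = 1.4465 (t = 1.4465), x⁻ = (0.9628, -0.0147) → reset → x⁺ = (1.1099, -0.3019), jump to mode 1
Mode 1: guard c·x = 3.1988 hit at Δt = 1.2210 (t = 2.6675), x⁻ = (1.3744, -2.9451) → reset → x⁺ = (1.4082, -2.7333), jump to mode 0
Mode 0: flow for 0.7290 to horizon, guard not reached → x = (3.6588, -2.1997)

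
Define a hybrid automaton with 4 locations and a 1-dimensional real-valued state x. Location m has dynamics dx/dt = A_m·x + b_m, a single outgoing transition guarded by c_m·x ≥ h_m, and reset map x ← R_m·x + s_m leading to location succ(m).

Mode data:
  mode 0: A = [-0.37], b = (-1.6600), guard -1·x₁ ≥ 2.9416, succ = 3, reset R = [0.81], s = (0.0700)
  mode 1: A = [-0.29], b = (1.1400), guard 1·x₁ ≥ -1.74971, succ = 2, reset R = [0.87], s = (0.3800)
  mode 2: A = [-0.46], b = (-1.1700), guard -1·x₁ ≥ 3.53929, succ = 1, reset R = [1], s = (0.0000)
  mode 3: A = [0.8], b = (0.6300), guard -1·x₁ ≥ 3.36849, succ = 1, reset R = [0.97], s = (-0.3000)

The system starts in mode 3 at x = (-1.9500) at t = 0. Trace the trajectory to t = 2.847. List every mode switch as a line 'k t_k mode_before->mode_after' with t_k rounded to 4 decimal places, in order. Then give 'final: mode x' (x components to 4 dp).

1 0.9970 3->1
2 1.9543 1->2
final: 2 -1.6141

Mode 3: guard c·x = 3.3685 hit at Δt = 0.9970 (t = 0.9970), x⁻ = (-3.3685) → reset → x⁺ = (-3.5674), jump to mode 1
Mode 1: guard c·x = -1.7497 hit at Δt = 0.9573 (t = 1.9543), x⁻ = (-1.7497) → reset → x⁺ = (-1.1422), jump to mode 2
Mode 2: flow for 0.8927 to horizon, guard not reached → x = (-1.6141)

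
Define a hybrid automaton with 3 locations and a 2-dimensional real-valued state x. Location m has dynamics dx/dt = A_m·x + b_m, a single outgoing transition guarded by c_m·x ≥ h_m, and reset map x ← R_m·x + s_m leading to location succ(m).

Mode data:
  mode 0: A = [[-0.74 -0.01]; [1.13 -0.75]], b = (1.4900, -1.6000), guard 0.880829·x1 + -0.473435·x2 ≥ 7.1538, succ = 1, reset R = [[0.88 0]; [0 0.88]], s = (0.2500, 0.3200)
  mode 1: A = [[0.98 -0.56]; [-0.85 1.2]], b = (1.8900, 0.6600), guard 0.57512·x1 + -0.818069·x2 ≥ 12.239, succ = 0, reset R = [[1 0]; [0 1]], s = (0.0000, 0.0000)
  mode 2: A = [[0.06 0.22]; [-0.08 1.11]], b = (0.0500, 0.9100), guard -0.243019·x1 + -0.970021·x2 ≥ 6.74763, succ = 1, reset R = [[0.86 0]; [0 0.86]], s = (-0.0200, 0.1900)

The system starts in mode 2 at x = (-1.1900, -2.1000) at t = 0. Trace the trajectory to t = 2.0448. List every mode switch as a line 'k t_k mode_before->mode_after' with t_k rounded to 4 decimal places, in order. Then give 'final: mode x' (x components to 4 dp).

1 1.3828 2->1
final: 1 1.4579 -10.2654

Mode 2: guard c·x = 6.7476 hit at Δt = 1.3828 (t = 1.3828), x⁻ = (-2.3901, -6.3574) → reset → x⁺ = (-2.0755, -5.2774), jump to mode 1
Mode 1: flow for 0.6620 to horizon, guard not reached → x = (1.4579, -10.2654)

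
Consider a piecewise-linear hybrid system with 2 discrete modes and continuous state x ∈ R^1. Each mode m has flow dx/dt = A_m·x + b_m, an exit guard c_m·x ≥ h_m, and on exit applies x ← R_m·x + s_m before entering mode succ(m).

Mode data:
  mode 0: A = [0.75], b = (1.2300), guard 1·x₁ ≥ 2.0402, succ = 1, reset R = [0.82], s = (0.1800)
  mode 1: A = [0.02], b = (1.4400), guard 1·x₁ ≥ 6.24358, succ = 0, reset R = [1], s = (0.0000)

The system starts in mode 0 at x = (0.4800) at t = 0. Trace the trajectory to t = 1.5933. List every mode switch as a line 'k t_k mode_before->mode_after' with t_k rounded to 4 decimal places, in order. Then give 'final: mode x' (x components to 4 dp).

1 0.7354 0->1
final: 1 3.1311

Mode 0: guard c·x = 2.0402 hit at Δt = 0.7354 (t = 0.7354), x⁻ = (2.0402) → reset → x⁺ = (1.8530), jump to mode 1
Mode 1: flow for 0.8579 to horizon, guard not reached → x = (3.1311)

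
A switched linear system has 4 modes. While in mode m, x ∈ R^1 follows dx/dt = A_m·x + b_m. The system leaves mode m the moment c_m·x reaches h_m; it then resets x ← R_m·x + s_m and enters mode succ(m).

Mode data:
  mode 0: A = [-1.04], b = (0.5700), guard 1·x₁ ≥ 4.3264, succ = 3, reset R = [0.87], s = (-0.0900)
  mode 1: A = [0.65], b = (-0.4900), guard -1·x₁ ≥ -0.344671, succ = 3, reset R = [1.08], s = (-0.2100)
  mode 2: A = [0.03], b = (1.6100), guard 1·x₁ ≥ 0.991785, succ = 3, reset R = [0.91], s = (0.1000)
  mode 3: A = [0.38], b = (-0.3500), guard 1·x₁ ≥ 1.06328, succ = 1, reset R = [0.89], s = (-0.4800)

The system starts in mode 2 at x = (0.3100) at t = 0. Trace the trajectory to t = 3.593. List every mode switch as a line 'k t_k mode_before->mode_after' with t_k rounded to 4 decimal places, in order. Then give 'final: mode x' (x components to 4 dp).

Mode 2: guard c·x = 0.9918 hit at Δt = 0.4184 (t = 0.4184), x⁻ = (0.9918) → reset → x⁺ = (1.0025), jump to mode 3
Mode 3: guard c·x = 1.0633 hit at Δt = 1.4662 (t = 1.8846), x⁻ = (1.0633) → reset → x⁺ = (0.4663), jump to mode 1
Mode 1: guard c·x = -0.3447 hit at Δt = 0.5428 (t = 2.4274), x⁻ = (0.3447) → reset → x⁺ = (0.1622), jump to mode 3
Mode 3: flow for 1.1656 to horizon, guard not reached → x = (-0.2606)

1 0.4184 2->3
2 1.8846 3->1
3 2.4274 1->3
final: 3 -0.2606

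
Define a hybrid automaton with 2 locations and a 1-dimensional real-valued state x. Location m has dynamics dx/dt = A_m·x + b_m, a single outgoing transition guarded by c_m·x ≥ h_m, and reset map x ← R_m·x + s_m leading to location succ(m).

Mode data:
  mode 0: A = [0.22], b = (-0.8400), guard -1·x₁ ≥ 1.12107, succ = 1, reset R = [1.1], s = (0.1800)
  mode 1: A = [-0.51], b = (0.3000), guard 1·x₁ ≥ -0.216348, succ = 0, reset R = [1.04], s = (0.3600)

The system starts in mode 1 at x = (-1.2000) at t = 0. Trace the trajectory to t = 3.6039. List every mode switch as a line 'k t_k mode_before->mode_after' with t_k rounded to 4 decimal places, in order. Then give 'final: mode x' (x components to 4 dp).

1 1.5660 1->0
2 2.8998 0->1
final: 1 -0.5580

Mode 1: guard c·x = -0.2163 hit at Δt = 1.5660 (t = 1.5660), x⁻ = (-0.2163) → reset → x⁺ = (0.1350), jump to mode 0
Mode 0: guard c·x = 1.1211 hit at Δt = 1.3338 (t = 2.8998), x⁻ = (-1.1211) → reset → x⁺ = (-1.0532), jump to mode 1
Mode 1: flow for 0.7041 to horizon, guard not reached → x = (-0.5580)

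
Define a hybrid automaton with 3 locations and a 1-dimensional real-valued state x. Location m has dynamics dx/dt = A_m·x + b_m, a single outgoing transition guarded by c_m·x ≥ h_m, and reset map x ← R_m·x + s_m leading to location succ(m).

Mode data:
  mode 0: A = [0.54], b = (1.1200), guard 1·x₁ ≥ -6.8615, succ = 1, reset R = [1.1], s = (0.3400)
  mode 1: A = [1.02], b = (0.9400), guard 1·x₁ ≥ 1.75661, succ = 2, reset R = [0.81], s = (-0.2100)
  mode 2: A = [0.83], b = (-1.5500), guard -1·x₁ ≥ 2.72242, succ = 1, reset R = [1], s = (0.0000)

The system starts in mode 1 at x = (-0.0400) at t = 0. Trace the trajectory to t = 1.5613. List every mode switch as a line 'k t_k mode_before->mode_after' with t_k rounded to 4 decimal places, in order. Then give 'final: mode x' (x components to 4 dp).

1 1.0894 1->2
final: 2 0.8990

Mode 1: guard c·x = 1.7566 hit at Δt = 1.0894 (t = 1.0894), x⁻ = (1.7566) → reset → x⁺ = (1.2129), jump to mode 2
Mode 2: flow for 0.4719 to horizon, guard not reached → x = (0.8990)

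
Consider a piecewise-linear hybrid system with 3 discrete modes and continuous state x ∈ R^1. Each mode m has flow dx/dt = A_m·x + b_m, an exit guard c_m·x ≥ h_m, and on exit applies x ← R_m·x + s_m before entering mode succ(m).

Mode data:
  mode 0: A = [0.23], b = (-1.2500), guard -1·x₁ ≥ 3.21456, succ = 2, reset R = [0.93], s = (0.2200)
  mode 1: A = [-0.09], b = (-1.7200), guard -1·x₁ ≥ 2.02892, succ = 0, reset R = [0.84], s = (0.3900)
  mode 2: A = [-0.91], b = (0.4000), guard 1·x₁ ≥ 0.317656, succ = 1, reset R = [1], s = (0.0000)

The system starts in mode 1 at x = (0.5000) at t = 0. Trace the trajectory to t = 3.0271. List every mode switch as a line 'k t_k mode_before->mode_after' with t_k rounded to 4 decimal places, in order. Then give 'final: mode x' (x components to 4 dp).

1 1.5340 1->0
2 2.6126 0->2
final: 2 -1.7612

Mode 1: guard c·x = 2.0289 hit at Δt = 1.5340 (t = 1.5340), x⁻ = (-2.0289) → reset → x⁺ = (-1.3143), jump to mode 0
Mode 0: guard c·x = 3.2146 hit at Δt = 1.0786 (t = 2.6126), x⁻ = (-3.2146) → reset → x⁺ = (-2.7695), jump to mode 2
Mode 2: flow for 0.4145 to horizon, guard not reached → x = (-1.7612)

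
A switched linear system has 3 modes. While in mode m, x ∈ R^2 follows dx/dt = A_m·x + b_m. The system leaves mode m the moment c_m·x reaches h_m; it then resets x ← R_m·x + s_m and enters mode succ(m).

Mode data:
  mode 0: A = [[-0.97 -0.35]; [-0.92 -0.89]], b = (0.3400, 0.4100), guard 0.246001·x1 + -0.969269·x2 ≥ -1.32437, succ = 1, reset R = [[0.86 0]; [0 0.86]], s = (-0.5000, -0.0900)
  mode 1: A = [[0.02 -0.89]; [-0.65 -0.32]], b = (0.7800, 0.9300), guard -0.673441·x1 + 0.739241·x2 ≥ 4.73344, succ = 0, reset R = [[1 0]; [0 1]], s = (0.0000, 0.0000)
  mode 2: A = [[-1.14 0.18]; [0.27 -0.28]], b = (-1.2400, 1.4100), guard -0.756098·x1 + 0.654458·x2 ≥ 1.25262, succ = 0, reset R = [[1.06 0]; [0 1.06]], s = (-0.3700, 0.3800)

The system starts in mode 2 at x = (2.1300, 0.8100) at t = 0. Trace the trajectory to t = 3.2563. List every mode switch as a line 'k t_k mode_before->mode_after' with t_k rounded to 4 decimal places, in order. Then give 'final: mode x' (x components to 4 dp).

Mode 2: guard c·x = 1.2526 hit at Δt = 0.9996 (t = 0.9996), x⁻ = (0.1151, 2.0469) → reset → x⁺ = (-0.2480, 2.5497), jump to mode 0
Mode 0: guard c·x = -1.3244 hit at Δt = 1.3493 (t = 2.3489), x⁻ = (-0.2540, 1.3019) → reset → x⁺ = (-0.7184, 1.0296), jump to mode 1
Mode 1: flow for 0.9074 to horizon, guard not reached → x = (-1.2392, 1.9773)

1 0.9996 2->0
2 2.3489 0->1
final: 1 -1.2392 1.9773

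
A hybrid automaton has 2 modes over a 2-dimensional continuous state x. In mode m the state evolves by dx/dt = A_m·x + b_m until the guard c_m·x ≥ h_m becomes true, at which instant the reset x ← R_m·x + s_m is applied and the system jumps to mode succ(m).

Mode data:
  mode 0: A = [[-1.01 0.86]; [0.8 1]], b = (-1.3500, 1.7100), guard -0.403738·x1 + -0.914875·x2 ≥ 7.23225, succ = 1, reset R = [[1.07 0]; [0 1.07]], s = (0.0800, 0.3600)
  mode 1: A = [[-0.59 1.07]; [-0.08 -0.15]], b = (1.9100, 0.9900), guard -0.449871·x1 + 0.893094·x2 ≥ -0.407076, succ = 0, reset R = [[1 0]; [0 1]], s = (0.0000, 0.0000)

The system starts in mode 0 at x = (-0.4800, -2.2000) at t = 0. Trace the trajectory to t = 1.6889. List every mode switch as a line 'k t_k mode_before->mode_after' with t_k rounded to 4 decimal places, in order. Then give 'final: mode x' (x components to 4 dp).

Mode 0: guard c·x = 7.2322 hit at Δt = 1.1913 (t = 1.1913), x⁻ = (-3.4982, -6.3614) → reset → x⁺ = (-3.6630, -6.4467), jump to mode 1
Mode 1: flow for 0.4976 to horizon, guard not reached → x = (-4.6141, -5.3466)

1 1.1913 0->1
final: 1 -4.6141 -5.3466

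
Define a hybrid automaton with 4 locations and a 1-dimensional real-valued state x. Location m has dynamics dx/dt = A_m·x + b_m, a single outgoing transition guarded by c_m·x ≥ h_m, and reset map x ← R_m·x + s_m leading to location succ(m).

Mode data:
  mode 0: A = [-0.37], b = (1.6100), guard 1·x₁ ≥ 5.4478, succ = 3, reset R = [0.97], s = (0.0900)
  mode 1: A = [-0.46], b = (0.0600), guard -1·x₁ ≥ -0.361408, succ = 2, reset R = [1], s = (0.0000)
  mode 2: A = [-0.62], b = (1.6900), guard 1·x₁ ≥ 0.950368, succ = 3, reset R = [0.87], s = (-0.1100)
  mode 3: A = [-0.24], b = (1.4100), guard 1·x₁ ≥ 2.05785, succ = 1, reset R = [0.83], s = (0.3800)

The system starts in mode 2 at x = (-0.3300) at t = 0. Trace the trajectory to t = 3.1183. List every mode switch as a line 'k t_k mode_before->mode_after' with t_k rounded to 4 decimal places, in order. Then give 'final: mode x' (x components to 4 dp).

1 0.8758 2->3
2 2.1303 3->1
final: 1 1.3731

Mode 2: guard c·x = 0.9504 hit at Δt = 0.8758 (t = 0.8758), x⁻ = (0.9504) → reset → x⁺ = (0.7168), jump to mode 3
Mode 3: guard c·x = 2.0579 hit at Δt = 1.2545 (t = 2.1303), x⁻ = (2.0578) → reset → x⁺ = (2.0880), jump to mode 1
Mode 1: flow for 0.9880 to horizon, guard not reached → x = (1.3731)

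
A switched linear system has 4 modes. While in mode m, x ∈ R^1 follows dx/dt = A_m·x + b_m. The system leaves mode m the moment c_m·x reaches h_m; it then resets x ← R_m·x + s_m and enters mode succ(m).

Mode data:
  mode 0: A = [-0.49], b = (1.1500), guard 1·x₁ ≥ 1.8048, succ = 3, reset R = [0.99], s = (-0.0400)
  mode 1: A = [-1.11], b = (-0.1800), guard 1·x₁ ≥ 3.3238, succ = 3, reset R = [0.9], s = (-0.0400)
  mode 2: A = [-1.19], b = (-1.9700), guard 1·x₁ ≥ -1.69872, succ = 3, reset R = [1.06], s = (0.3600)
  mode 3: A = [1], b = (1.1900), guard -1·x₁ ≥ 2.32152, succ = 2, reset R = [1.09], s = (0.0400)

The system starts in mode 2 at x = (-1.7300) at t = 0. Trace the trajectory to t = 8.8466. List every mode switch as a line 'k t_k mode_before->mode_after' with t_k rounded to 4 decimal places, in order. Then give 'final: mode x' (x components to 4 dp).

Mode 2: guard c·x = -1.6987 hit at Δt = 0.4573 (t = 0.4573), x⁻ = (-1.6987) → reset → x⁺ = (-1.4406), jump to mode 3
Mode 3: guard c·x = 2.3215 hit at Δt = 1.5073 (t = 1.9645), x⁻ = (-2.3215) → reset → x⁺ = (-2.4905), jump to mode 2
Mode 2: guard c·x = -1.6987 hit at Δt = 2.4876 (t = 4.4521), x⁻ = (-1.6987) → reset → x⁺ = (-1.4406), jump to mode 3
Mode 3: guard c·x = 2.3215 hit at Δt = 1.5073 (t = 5.9594), x⁻ = (-2.3215) → reset → x⁺ = (-2.4905), jump to mode 2
Mode 2: guard c·x = -1.6987 hit at Δt = 2.4876 (t = 8.4470), x⁻ = (-1.6987) → reset → x⁺ = (-1.4406), jump to mode 3
Mode 3: flow for 0.3996 to horizon, guard not reached → x = (-1.5638)

1 0.4573 2->3
2 1.9645 3->2
3 4.4521 2->3
4 5.9594 3->2
5 8.4470 2->3
final: 3 -1.5638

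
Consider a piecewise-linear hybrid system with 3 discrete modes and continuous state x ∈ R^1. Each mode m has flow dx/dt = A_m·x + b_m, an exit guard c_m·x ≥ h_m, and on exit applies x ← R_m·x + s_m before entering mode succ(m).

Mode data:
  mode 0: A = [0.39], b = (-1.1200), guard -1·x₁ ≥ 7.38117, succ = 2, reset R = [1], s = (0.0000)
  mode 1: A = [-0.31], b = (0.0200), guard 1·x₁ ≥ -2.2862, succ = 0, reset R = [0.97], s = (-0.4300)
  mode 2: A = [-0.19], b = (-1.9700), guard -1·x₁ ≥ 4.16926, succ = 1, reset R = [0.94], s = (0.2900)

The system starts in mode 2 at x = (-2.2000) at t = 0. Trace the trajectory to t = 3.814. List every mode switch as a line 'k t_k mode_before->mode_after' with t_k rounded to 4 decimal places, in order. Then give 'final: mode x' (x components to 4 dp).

1 1.4519 2->1
2 2.9096 1->0
final: 0 -4.9819

Mode 2: guard c·x = 4.1693 hit at Δt = 1.4519 (t = 1.4519), x⁻ = (-4.1693) → reset → x⁺ = (-3.6291), jump to mode 1
Mode 1: guard c·x = -2.2862 hit at Δt = 1.4577 (t = 2.9096), x⁻ = (-2.2862) → reset → x⁺ = (-2.6476), jump to mode 0
Mode 0: flow for 0.9044 to horizon, guard not reached → x = (-4.9819)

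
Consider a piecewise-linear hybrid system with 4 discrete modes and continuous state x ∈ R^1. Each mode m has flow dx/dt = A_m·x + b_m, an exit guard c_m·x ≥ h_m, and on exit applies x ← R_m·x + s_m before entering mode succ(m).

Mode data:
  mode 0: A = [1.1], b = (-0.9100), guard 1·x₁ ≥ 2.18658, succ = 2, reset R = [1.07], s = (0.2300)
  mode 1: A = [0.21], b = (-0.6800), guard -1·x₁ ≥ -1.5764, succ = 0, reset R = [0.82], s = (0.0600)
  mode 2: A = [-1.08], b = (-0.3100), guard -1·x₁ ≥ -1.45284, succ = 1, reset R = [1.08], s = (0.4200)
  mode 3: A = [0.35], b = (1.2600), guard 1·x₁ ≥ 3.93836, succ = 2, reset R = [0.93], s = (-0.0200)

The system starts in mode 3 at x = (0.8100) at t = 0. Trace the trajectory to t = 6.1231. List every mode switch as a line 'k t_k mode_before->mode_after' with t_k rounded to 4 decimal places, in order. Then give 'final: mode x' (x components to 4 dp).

1 1.5318 3->2
2 2.2862 2->1
3 3.6456 1->0
4 4.5098 0->2
5 4.9689 2->1
final: 1 1.6465

Mode 3: guard c·x = 3.9384 hit at Δt = 1.5318 (t = 1.5318), x⁻ = (3.9384) → reset → x⁺ = (3.6427), jump to mode 2
Mode 2: guard c·x = -1.4528 hit at Δt = 0.7544 (t = 2.2862), x⁻ = (1.4528) → reset → x⁺ = (1.9891), jump to mode 1
Mode 1: guard c·x = -1.5764 hit at Δt = 1.3594 (t = 3.6456), x⁻ = (1.5764) → reset → x⁺ = (1.3526), jump to mode 0
Mode 0: guard c·x = 2.1866 hit at Δt = 0.8642 (t = 4.5098), x⁻ = (2.1866) → reset → x⁺ = (2.5696), jump to mode 2
Mode 2: guard c·x = -1.4528 hit at Δt = 0.4591 (t = 4.9689), x⁻ = (1.4528) → reset → x⁺ = (1.9891), jump to mode 1
Mode 1: flow for 1.1542 to horizon, guard not reached → x = (1.6465)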